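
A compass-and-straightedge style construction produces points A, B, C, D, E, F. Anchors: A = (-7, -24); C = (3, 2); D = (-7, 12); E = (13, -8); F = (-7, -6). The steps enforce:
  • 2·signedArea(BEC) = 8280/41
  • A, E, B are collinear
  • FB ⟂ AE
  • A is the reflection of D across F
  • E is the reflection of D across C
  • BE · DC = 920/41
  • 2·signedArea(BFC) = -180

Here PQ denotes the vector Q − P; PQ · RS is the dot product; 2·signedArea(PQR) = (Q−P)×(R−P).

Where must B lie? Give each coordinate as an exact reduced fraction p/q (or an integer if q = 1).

1. B_x = 73/41  [A, E, B are collinear ∩ FB ⟂ AE]
2. B_y = -696/41  [A, E, B are collinear ∩ FB ⟂ AE]
   → B = (73/41, -696/41)

B = (73/41, -696/41)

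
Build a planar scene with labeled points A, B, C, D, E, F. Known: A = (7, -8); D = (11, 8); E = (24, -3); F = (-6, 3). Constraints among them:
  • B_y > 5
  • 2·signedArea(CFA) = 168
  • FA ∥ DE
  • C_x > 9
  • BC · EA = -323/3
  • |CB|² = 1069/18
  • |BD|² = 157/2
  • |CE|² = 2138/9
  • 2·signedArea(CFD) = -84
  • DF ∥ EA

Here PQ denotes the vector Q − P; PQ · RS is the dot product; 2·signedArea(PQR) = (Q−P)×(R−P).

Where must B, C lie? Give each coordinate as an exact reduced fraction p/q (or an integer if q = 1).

1. C_x = 29/3  [2·signedArea(CFA) = 168 ∩ 2·signedArea(CFD) = -84]
2. C_y = 8/3  [2·signedArea(CFA) = 168 ∩ 2·signedArea(CFD) = -84]
   → C = (29/3, 8/3)
3. B_x = 5/2  [line 17·x + 5·y + -70 = 0 ∩ |BD|² = 157/2]
4. B_y = 11/2  [line 17·x + 5·y + -70 = 0 ∩ |BD|² = 157/2]
   → B = (5/2, 11/2)

B = (5/2, 11/2)
C = (29/3, 8/3)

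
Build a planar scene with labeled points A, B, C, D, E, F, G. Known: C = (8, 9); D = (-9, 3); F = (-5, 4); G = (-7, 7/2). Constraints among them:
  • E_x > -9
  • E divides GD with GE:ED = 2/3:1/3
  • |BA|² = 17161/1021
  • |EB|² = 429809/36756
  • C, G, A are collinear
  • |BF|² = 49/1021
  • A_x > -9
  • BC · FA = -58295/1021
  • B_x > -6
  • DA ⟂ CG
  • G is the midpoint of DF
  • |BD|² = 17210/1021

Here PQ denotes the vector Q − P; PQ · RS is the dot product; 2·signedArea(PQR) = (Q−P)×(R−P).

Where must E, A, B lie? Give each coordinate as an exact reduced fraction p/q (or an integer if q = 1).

1. E_x = -25/3  [E divides GD with GE:ED = 2/3:1/3]
2. E_y = 19/6  [E divides GD with GE:ED = 2/3:1/3]
   → E = (-25/3, 19/6)
3. A_x = -9112/1021  [C, G, A are collinear ∩ DA ⟂ CG]
4. A_y = 2853/1021  [C, G, A are collinear ∩ DA ⟂ CG]
   → A = (-9112/1021, 2853/1021)
5. B_x = -5182/1021  [line 4007/1021·x + 1231/1021·y + 15160/1021 = 0 ∩ |BD|² = 17210/1021]
6. B_y = 4294/1021  [line 4007/1021·x + 1231/1021·y + 15160/1021 = 0 ∩ |BD|² = 17210/1021]
   → B = (-5182/1021, 4294/1021)

A = (-9112/1021, 2853/1021)
B = (-5182/1021, 4294/1021)
E = (-25/3, 19/6)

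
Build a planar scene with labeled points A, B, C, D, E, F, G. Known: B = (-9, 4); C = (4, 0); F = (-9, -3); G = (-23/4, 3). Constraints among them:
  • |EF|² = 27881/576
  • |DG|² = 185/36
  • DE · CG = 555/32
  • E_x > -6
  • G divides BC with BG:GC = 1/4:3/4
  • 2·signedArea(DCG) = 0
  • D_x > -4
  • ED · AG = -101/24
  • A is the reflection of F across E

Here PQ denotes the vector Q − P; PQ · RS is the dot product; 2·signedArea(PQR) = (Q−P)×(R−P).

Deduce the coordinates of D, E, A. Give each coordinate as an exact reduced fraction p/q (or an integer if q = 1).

1. D_x = -43/12  [line -3·x + -39/4·y + 12 = 0 ∩ |DG|² = 185/36]
2. D_y = 7/3  [line -3·x + -39/4·y + 12 = 0 ∩ |DG|² = 185/36]
   → D = (-43/12, 7/3)
3. E_x = -125/24  [line -39/4·x + 3·y + -1897/32 = 0 ∩ |EF|² = 27881/576]
4. E_y = 17/6  [line -39/4·x + 3·y + -1897/32 = 0 ∩ |EF|² = 27881/576]
   → E = (-125/24, 17/6)
5. A_x = -17/12  [ED · AG = -101/24 ∩ A is the reflection of F across E]
6. A_y = 26/3  [ED · AG = -101/24 ∩ A is the reflection of F across E]
   → A = (-17/12, 26/3)

A = (-17/12, 26/3)
D = (-43/12, 7/3)
E = (-125/24, 17/6)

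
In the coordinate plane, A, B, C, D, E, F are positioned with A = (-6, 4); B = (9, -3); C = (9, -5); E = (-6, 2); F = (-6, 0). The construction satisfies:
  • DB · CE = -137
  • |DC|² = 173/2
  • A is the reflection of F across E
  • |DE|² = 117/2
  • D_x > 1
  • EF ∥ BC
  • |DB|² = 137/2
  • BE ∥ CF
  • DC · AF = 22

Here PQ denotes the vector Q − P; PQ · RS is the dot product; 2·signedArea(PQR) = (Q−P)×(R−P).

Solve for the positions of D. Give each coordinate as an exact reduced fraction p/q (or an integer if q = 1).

D = (3/2, 1/2)

1. D_x = 3/2  [DC · AF = 22 ∩ DB · CE = -137]
2. D_y = 1/2  [DC · AF = 22 ∩ DB · CE = -137]
   → D = (3/2, 1/2)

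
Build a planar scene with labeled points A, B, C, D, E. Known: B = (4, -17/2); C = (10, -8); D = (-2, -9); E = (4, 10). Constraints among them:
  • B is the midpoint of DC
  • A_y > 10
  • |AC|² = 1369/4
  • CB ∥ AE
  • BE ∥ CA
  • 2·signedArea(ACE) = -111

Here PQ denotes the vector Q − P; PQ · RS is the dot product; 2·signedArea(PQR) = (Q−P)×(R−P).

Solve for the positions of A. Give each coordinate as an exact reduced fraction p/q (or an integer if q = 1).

A = (10, 21/2)

1. A_x = 10  [CB ∥ AE ∩ BE ∥ CA]
2. A_y = 21/2  [CB ∥ AE ∩ BE ∥ CA]
   → A = (10, 21/2)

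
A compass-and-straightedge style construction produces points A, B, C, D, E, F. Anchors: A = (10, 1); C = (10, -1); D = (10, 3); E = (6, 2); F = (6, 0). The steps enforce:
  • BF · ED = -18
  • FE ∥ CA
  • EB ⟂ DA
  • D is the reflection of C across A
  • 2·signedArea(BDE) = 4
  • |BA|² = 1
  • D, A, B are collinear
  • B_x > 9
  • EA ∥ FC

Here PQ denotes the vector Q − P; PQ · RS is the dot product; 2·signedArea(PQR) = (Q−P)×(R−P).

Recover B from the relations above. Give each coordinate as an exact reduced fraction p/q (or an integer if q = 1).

B = (10, 2)

1. B_x = 10  [D, A, B are collinear ∩ EB ⟂ DA]
2. B_y = 2  [D, A, B are collinear ∩ EB ⟂ DA]
   → B = (10, 2)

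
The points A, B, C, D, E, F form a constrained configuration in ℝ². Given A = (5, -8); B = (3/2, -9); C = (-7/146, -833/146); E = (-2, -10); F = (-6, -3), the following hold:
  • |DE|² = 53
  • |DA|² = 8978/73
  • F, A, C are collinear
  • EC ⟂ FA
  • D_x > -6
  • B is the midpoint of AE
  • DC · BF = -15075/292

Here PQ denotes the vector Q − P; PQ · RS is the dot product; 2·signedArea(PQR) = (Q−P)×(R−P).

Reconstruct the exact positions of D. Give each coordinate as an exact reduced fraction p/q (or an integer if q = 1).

1. D_x = -372/73  [line 15/2·x + -6·y + 1296/73 = 0 ∩ |DE|² = 53]
2. D_y = -249/73  [line 15/2·x + -6·y + 1296/73 = 0 ∩ |DE|² = 53]
   → D = (-372/73, -249/73)

D = (-372/73, -249/73)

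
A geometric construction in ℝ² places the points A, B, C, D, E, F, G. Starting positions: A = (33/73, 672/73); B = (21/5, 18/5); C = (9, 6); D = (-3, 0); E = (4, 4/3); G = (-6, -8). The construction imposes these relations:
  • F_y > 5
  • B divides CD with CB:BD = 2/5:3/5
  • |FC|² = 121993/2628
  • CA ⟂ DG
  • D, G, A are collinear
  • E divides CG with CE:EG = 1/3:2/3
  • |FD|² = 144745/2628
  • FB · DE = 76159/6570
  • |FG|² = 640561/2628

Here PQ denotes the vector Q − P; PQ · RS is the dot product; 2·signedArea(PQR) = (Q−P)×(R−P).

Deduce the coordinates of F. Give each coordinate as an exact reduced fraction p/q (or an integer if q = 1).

1. F_x = 325/146  [line -7·x + -4/3·y + 29707/1314 = 0 ∩ |FG|² = 640561/2628]
2. F_y = 1154/219  [line -7·x + -4/3·y + 29707/1314 = 0 ∩ |FG|² = 640561/2628]
   → F = (325/146, 1154/219)

F = (325/146, 1154/219)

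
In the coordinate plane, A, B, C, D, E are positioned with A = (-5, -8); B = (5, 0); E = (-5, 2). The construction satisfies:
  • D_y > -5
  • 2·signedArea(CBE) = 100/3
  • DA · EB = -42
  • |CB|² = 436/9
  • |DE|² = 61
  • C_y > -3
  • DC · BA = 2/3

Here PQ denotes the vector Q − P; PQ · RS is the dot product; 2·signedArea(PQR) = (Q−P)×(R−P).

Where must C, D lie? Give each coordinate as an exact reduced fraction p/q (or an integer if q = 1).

1. C_x = -5/3  [line -2·x + -10·y + -70/3 = 0 ∩ |CB|² = 436/9]
2. C_y = -2  [line -2·x + -10·y + -70/3 = 0 ∩ |CB|² = 436/9]
   → C = (-5/3, -2)
3. D_x = 0  [DA · EB = -42 ∩ DC · BA = 2/3]
4. D_y = -4  [DA · EB = -42 ∩ DC · BA = 2/3]
   → D = (0, -4)

C = (-5/3, -2)
D = (0, -4)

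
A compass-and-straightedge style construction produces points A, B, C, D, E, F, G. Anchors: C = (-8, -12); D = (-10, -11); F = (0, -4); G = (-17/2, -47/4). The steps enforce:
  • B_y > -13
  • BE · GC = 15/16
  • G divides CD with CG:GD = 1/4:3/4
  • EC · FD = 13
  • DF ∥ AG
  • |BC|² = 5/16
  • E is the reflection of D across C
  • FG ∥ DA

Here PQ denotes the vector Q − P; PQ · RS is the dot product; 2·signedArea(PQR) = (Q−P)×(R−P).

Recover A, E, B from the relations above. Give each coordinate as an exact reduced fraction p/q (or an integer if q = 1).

1. A_x = -37/2  [DF ∥ AG ∩ FG ∥ DA]
2. A_y = -75/4  [DF ∥ AG ∩ FG ∥ DA]
   → A = (-37/2, -75/4)
3. E_x = -6  [E is the reflection of D across C]
4. E_y = -13  [E is the reflection of D across C]
   → E = (-6, -13)
5. B_x = -15/2  [line -1/2·x + 1/4·y + -11/16 = 0 ∩ |BC|² = 5/16]
6. B_y = -49/4  [line -1/2·x + 1/4·y + -11/16 = 0 ∩ |BC|² = 5/16]
   → B = (-15/2, -49/4)

A = (-37/2, -75/4)
B = (-15/2, -49/4)
E = (-6, -13)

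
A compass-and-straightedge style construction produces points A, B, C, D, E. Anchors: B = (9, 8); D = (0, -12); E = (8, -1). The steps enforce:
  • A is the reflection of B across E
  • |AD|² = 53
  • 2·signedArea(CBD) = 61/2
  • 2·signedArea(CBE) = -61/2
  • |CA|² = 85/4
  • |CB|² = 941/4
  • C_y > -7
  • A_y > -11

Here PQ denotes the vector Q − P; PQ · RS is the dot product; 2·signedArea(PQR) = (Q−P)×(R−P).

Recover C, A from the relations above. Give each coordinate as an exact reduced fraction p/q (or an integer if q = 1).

A = (7, -10)
C = (4, -13/2)

1. C_x = 4  [2·signedArea(CBE) = -61/2 ∩ 2·signedArea(CBD) = 61/2]
2. C_y = -13/2  [2·signedArea(CBE) = -61/2 ∩ 2·signedArea(CBD) = 61/2]
   → C = (4, -13/2)
3. A_x = 7  [A is the reflection of B across E]
4. A_y = -10  [A is the reflection of B across E]
   → A = (7, -10)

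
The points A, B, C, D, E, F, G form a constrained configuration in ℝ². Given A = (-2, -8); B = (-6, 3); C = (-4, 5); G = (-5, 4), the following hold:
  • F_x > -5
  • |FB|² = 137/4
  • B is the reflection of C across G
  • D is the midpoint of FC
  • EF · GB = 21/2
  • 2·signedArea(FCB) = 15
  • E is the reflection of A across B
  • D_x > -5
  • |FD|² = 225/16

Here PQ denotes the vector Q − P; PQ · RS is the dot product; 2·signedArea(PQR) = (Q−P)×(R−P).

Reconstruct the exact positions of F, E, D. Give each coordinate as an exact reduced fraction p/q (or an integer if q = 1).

D = (-4, 5/4)
E = (-10, 14)
F = (-4, -5/2)

1. E_x = -10  [E is the reflection of A across B]
2. E_y = 14  [E is the reflection of A across B]
   → E = (-10, 14)
3. F_x = -4  [2·signedArea(FCB) = 15 ∩ EF · GB = 21/2]
4. F_y = -5/2  [2·signedArea(FCB) = 15 ∩ EF · GB = 21/2]
   → F = (-4, -5/2)
5. D_x = -4  [D is the midpoint of FC]
6. D_y = 5/4  [D is the midpoint of FC]
   → D = (-4, 5/4)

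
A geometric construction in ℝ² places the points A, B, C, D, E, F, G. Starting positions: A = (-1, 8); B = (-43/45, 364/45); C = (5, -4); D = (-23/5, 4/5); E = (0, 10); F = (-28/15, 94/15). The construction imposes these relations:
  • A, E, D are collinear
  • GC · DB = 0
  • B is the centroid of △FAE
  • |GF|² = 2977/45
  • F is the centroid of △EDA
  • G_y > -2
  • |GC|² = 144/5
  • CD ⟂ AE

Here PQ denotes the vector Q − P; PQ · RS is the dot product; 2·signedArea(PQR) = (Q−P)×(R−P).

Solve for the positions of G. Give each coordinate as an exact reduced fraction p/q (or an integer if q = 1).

G = (1/5, -8/5)

1. G_x = 1/5  [line -164/45·x + -328/45·y + -164/15 = 0 ∩ |GC|² = 144/5]
2. G_y = -8/5  [line -164/45·x + -328/45·y + -164/15 = 0 ∩ |GC|² = 144/5]
   → G = (1/5, -8/5)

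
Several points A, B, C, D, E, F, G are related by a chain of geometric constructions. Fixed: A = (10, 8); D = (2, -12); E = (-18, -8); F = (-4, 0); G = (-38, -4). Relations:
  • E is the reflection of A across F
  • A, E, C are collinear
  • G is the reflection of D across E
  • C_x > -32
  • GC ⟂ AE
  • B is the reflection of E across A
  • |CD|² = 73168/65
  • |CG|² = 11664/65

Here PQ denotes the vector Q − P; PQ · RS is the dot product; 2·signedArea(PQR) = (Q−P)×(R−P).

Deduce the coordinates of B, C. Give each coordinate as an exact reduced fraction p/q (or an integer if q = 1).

1. B_x = 38  [B is the reflection of E across A]
2. B_y = 24  [B is the reflection of E across A]
   → B = (38, 24)
3. C_x = -2038/65  [A, E, C are collinear ∩ GC ⟂ AE]
4. C_y = -1016/65  [A, E, C are collinear ∩ GC ⟂ AE]
   → C = (-2038/65, -1016/65)

B = (38, 24)
C = (-2038/65, -1016/65)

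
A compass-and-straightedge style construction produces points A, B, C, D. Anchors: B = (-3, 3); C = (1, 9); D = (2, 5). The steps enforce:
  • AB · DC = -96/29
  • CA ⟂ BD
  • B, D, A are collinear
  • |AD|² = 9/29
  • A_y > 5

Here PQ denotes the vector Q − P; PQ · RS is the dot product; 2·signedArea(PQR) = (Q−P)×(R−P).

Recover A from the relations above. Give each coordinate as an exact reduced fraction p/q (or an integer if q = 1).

1. A_x = 73/29  [B, D, A are collinear ∩ CA ⟂ BD]
2. A_y = 151/29  [B, D, A are collinear ∩ CA ⟂ BD]
   → A = (73/29, 151/29)

A = (73/29, 151/29)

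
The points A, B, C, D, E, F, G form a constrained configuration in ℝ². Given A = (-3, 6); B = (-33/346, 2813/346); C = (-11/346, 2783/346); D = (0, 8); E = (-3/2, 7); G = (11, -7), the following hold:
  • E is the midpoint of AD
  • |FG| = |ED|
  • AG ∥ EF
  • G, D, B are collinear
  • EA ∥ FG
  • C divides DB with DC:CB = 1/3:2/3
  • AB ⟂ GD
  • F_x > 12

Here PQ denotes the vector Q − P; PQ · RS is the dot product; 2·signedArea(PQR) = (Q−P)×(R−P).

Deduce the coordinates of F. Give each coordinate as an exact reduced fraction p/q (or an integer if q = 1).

F = (25/2, -6)

1. F_x = 25/2  [EA ∥ FG ∩ AG ∥ EF]
2. F_y = -6  [EA ∥ FG ∩ AG ∥ EF]
   → F = (25/2, -6)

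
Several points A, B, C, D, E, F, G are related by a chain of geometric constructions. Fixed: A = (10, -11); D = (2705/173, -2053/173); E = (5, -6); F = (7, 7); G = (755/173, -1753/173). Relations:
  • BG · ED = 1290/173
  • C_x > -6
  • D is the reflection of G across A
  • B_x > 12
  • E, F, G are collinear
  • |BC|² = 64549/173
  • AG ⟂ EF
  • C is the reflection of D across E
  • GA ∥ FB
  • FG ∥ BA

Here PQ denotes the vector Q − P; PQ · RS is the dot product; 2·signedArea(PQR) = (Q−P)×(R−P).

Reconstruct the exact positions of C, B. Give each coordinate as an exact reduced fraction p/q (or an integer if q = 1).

1. C_x = -975/173  [C is the reflection of D across E]
2. C_y = -23/173  [C is the reflection of D across E]
   → C = (-975/173, -23/173)
3. B_x = 2186/173  [FG ∥ BA ∩ GA ∥ FB]
4. B_y = 1061/173  [FG ∥ BA ∩ GA ∥ FB]
   → B = (2186/173, 1061/173)

B = (2186/173, 1061/173)
C = (-975/173, -23/173)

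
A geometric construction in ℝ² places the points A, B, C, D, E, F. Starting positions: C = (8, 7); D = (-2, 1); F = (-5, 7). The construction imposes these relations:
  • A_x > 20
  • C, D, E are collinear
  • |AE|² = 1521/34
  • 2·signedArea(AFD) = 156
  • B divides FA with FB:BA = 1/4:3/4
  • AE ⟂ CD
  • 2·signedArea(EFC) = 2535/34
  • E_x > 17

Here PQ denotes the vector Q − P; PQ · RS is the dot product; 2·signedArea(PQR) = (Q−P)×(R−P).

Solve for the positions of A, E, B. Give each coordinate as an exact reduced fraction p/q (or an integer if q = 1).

1. E_x = 597/34  [C, D, E are collinear ∩ 2·signedArea(EFC) = 2535/34]
2. E_y = 433/34  [C, D, E are collinear ∩ 2·signedArea(EFC) = 2535/34]
   → E = (597/34, 433/34)
3. A_x = 21  [2·signedArea(AFD) = 156 ∩ AE ⟂ CD]
4. A_y = 7  [2·signedArea(AFD) = 156 ∩ AE ⟂ CD]
   → A = (21, 7)
5. B_x = 3/2  [B divides FA with FB:BA = 1/4:3/4]
6. B_y = 7  [B divides FA with FB:BA = 1/4:3/4]
   → B = (3/2, 7)

A = (21, 7)
B = (3/2, 7)
E = (597/34, 433/34)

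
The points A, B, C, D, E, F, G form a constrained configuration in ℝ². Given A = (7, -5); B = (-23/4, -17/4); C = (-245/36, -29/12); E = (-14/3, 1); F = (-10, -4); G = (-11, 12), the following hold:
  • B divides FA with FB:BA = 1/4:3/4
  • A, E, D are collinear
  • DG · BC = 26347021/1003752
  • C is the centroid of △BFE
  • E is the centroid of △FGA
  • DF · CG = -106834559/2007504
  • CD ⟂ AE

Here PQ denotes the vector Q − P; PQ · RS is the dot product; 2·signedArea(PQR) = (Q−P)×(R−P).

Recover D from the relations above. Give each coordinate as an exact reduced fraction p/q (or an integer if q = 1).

1. D_x = -277067/55764  [A, E, D are collinear ∩ CD ⟂ AE]
2. D_y = 3579/3098  [A, E, D are collinear ∩ CD ⟂ AE]
   → D = (-277067/55764, 3579/3098)

D = (-277067/55764, 3579/3098)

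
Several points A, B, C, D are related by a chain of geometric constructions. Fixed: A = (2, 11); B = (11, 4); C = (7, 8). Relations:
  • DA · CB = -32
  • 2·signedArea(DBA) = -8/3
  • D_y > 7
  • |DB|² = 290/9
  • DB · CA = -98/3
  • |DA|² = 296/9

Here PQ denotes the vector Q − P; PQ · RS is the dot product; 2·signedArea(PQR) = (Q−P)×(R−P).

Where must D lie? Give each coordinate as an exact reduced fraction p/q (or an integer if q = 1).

D = (20/3, 23/3)

1. D_x = 20/3  [2·signedArea(DBA) = -8/3 ∩ DA · CB = -32]
2. D_y = 23/3  [2·signedArea(DBA) = -8/3 ∩ DA · CB = -32]
   → D = (20/3, 23/3)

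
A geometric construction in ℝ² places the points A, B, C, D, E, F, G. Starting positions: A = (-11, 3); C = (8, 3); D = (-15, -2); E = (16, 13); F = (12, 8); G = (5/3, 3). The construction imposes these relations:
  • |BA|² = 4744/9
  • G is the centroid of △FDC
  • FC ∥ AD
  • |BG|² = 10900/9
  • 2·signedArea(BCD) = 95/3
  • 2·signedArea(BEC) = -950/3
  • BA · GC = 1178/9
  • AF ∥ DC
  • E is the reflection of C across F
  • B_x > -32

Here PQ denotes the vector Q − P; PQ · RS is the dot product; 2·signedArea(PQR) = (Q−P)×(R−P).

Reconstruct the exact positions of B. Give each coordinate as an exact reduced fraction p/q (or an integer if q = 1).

1. B_x = -95/3  [2·signedArea(BCD) = 95/3 ∩ 2·signedArea(BEC) = -950/3]
2. B_y = -7  [2·signedArea(BCD) = 95/3 ∩ 2·signedArea(BEC) = -950/3]
   → B = (-95/3, -7)

B = (-95/3, -7)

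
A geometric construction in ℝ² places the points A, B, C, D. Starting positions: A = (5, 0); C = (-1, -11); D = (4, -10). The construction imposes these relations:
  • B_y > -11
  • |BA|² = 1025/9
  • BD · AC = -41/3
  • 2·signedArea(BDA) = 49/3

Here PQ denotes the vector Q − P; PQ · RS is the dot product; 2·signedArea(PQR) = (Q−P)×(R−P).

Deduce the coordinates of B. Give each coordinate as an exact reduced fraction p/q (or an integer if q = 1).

1. B_x = 7/3  [BD · AC = -41/3 ∩ 2·signedArea(BDA) = 49/3]
2. B_y = -31/3  [BD · AC = -41/3 ∩ 2·signedArea(BDA) = 49/3]
   → B = (7/3, -31/3)

B = (7/3, -31/3)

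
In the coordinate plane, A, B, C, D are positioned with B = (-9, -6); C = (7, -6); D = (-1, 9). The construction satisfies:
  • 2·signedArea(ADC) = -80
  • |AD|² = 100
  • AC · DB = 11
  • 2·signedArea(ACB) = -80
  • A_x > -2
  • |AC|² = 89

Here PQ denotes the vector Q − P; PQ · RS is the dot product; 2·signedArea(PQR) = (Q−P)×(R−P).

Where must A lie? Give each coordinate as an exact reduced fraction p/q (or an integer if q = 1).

1. A_x = -1  [2·signedArea(ADC) = -80 ∩ 2·signedArea(ACB) = -80]
2. A_y = -1  [2·signedArea(ADC) = -80 ∩ 2·signedArea(ACB) = -80]
   → A = (-1, -1)

A = (-1, -1)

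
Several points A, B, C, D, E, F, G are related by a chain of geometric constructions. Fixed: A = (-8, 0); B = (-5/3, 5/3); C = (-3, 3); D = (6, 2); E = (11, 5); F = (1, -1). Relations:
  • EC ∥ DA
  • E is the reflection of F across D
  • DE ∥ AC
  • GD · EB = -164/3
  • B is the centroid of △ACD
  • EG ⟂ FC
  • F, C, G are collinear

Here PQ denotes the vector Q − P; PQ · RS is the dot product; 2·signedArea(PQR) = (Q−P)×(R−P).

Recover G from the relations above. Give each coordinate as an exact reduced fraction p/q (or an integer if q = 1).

1. G_x = 3  [F, C, G are collinear ∩ EG ⟂ FC]
2. G_y = -3  [F, C, G are collinear ∩ EG ⟂ FC]
   → G = (3, -3)

G = (3, -3)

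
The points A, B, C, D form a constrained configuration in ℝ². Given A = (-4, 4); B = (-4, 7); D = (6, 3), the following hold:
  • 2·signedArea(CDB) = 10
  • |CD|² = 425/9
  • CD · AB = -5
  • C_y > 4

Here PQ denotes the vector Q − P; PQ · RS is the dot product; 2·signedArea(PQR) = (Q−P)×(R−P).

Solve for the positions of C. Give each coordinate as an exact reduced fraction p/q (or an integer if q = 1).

C = (-2/3, 14/3)

1. C_x = -2/3  [2·signedArea(CDB) = 10 ∩ CD · AB = -5]
2. C_y = 14/3  [2·signedArea(CDB) = 10 ∩ CD · AB = -5]
   → C = (-2/3, 14/3)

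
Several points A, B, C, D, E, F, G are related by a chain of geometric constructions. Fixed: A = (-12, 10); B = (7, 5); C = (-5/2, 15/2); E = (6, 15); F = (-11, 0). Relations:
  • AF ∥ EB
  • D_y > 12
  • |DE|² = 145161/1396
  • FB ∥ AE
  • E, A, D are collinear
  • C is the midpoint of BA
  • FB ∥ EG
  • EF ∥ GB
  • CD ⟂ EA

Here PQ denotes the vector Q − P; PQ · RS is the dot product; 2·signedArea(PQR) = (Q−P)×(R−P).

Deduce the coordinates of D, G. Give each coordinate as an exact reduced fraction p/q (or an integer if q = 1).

D = (-1335/349, 8565/698)
G = (24, 20)

1. D_x = -1335/349  [E, A, D are collinear ∩ CD ⟂ EA]
2. D_y = 8565/698  [E, A, D are collinear ∩ CD ⟂ EA]
   → D = (-1335/349, 8565/698)
3. G_x = 24  [EF ∥ GB ∩ FB ∥ EG]
4. G_y = 20  [EF ∥ GB ∩ FB ∥ EG]
   → G = (24, 20)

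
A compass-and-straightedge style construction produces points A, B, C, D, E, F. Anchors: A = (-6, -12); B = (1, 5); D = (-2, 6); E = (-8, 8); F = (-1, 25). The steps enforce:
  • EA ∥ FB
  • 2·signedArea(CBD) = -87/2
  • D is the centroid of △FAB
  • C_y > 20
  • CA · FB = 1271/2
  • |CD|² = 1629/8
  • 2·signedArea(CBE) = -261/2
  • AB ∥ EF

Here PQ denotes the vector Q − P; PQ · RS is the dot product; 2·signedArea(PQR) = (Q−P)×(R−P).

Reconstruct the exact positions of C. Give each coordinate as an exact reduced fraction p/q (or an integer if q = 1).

C = (-5/4, 81/4)

1. C_x = -5/4  [2·signedArea(CBD) = -87/2 ∩ CA · FB = 1271/2]
2. C_y = 81/4  [2·signedArea(CBD) = -87/2 ∩ CA · FB = 1271/2]
   → C = (-5/4, 81/4)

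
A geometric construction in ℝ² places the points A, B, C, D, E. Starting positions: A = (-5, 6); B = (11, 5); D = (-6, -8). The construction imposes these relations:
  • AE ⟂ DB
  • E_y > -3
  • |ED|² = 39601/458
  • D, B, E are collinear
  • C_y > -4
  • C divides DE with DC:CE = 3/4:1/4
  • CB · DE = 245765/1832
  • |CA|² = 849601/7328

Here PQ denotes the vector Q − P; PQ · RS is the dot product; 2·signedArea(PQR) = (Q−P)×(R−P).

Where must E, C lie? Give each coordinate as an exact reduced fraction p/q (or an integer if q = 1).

C = (-843/1832, -6895/1832)
E = (635/458, -1077/458)

1. E_x = 635/458  [D, B, E are collinear ∩ AE ⟂ DB]
2. E_y = -1077/458  [D, B, E are collinear ∩ AE ⟂ DB]
   → E = (635/458, -1077/458)
3. C_x = -843/1832  [C divides DE with DC:CE = 3/4:1/4]
4. C_y = -6895/1832  [C divides DE with DC:CE = 3/4:1/4]
   → C = (-843/1832, -6895/1832)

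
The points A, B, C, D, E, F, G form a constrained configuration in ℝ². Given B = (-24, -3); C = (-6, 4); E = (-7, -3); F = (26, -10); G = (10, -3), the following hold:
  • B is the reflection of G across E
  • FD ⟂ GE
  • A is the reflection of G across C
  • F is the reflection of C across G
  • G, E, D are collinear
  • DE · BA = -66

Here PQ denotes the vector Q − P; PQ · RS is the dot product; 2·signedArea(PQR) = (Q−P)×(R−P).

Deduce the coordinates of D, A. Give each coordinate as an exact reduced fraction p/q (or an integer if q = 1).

A = (-22, 11)
D = (26, -3)

1. D_x = 26  [G, E, D are collinear ∩ FD ⟂ GE]
2. D_y = -3  [G, E, D are collinear ∩ FD ⟂ GE]
   → D = (26, -3)
3. A_x = -22  [A is the reflection of G across C]
4. A_y = 11  [A is the reflection of G across C]
   → A = (-22, 11)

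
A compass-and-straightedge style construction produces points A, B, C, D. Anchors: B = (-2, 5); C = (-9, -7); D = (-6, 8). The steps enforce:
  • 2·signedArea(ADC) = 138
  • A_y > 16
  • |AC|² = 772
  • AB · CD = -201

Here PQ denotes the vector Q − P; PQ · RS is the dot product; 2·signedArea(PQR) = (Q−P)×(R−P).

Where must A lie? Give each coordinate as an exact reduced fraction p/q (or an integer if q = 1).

1. A_x = 5  [2·signedArea(ADC) = 138 ∩ AB · CD = -201]
2. A_y = 17  [2·signedArea(ADC) = 138 ∩ AB · CD = -201]
   → A = (5, 17)

A = (5, 17)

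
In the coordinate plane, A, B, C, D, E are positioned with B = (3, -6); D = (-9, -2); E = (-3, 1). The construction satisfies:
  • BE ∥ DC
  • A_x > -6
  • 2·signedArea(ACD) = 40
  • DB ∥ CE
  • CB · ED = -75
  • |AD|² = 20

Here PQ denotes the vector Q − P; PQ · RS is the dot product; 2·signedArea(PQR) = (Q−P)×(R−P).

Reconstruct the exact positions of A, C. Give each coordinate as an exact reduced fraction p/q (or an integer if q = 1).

1. C_x = -15  [DB ∥ CE ∩ BE ∥ DC]
2. C_y = 5  [DB ∥ CE ∩ BE ∥ DC]
   → C = (-15, 5)
3. A_x = -5  [line 7·x + 6·y + 35 = 0 ∩ |AD|² = 20]
4. A_y = 0  [line 7·x + 6·y + 35 = 0 ∩ |AD|² = 20]
   → A = (-5, 0)

A = (-5, 0)
C = (-15, 5)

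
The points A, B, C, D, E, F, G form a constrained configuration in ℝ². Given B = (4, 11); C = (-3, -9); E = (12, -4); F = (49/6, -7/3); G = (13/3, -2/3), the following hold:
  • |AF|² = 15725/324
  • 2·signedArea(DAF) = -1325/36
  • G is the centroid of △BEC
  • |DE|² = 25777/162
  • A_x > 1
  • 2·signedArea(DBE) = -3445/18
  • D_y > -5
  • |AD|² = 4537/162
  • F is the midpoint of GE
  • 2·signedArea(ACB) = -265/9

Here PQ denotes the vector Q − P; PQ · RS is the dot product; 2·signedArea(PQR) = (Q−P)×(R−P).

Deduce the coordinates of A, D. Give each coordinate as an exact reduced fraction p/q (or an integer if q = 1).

A = (16/9, 4/9)
D = (-11/18, -77/18)

1. D_x = -11/18  [line 15·x + 8·y + 781/18 = 0 ∩ |DE|² = 25777/162]
2. D_y = -77/18  [line 15·x + 8·y + 781/18 = 0 ∩ |DE|² = 25777/162]
   → D = (-11/18, -77/18)
3. A_x = 16/9  [2·signedArea(ACB) = -265/9 ∩ 2·signedArea(DAF) = -1325/36]
4. A_y = 4/9  [2·signedArea(ACB) = -265/9 ∩ 2·signedArea(DAF) = -1325/36]
   → A = (16/9, 4/9)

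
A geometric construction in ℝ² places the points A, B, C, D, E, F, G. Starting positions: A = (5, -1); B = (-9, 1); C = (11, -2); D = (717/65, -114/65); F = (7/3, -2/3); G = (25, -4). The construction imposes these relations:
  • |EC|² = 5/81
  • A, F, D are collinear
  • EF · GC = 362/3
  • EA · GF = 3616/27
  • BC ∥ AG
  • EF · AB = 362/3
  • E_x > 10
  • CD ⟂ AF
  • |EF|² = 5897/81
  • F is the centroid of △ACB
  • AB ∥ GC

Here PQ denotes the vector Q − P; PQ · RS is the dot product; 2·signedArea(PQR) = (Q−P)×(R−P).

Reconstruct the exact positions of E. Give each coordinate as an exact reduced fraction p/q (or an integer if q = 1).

1. E_x = 97/9  [EF · AB = 362/3 ∩ EA · GF = 3616/27]
2. E_y = -17/9  [EF · AB = 362/3 ∩ EA · GF = 3616/27]
   → E = (97/9, -17/9)

E = (97/9, -17/9)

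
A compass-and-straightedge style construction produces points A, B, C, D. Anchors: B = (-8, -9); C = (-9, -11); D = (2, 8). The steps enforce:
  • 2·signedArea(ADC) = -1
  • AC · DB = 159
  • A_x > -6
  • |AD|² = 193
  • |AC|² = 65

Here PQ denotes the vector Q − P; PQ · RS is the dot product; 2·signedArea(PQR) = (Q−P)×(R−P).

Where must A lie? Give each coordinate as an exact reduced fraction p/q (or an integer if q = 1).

A = (-5, -4)

1. A_x = -5  [AC · DB = 159 ∩ 2·signedArea(ADC) = -1]
2. A_y = -4  [AC · DB = 159 ∩ 2·signedArea(ADC) = -1]
   → A = (-5, -4)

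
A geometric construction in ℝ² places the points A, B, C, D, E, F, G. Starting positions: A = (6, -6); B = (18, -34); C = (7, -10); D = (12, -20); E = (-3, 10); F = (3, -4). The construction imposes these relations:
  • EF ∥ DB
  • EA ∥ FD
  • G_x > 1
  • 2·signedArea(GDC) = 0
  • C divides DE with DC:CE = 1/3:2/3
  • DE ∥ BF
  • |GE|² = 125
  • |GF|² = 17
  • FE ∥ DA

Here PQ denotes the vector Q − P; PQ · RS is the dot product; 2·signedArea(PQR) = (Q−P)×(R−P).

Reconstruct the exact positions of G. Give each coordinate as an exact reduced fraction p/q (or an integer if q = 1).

1. G_x = 2  [line -10·x + -5·y + 20 = 0 ∩ |GE|² = 125]
2. G_y = 0  [line -10·x + -5·y + 20 = 0 ∩ |GE|² = 125]
   → G = (2, 0)

G = (2, 0)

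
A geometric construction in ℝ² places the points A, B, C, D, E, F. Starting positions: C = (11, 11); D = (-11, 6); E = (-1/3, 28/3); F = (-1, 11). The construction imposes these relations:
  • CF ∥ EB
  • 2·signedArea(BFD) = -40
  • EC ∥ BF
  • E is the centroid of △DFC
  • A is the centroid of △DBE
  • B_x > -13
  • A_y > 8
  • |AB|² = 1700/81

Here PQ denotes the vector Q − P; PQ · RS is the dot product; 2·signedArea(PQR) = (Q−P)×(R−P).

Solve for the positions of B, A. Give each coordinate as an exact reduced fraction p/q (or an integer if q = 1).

A = (-71/9, 74/9)
B = (-37/3, 28/3)

1. B_x = -37/3  [EC ∥ BF ∩ CF ∥ EB]
2. B_y = 28/3  [EC ∥ BF ∩ CF ∥ EB]
   → B = (-37/3, 28/3)
3. A_x = -71/9  [A is the centroid of △DBE]
4. A_y = 74/9  [A is the centroid of △DBE]
   → A = (-71/9, 74/9)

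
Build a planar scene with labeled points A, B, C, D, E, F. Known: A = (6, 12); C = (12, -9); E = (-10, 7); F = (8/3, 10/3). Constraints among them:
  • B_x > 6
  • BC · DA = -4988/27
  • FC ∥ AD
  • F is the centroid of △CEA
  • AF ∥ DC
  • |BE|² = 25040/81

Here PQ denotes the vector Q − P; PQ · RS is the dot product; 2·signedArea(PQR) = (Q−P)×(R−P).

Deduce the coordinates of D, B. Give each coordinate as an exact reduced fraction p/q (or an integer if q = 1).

1. D_x = 46/3  [AF ∥ DC ∩ FC ∥ AD]
2. D_y = -1/3  [AF ∥ DC ∩ FC ∥ AD]
   → D = (46/3, -1/3)
3. B_x = 62/9  [line 28/3·x + -37/3·y + -1033/27 = 0 ∩ |BE|² = 25040/81]
4. B_y = 19/9  [line 28/3·x + -37/3·y + -1033/27 = 0 ∩ |BE|² = 25040/81]
   → B = (62/9, 19/9)

B = (62/9, 19/9)
D = (46/3, -1/3)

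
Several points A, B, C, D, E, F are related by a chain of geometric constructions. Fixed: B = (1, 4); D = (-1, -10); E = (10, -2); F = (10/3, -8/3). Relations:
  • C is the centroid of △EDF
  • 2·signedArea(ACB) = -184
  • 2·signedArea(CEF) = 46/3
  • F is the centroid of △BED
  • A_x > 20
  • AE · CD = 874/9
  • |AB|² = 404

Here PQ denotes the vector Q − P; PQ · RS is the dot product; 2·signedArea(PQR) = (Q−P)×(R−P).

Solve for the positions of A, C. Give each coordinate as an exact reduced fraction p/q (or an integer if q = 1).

1. C_x = 37/9  [C is the centroid of △EDF]
2. C_y = -44/9  [C is the centroid of △EDF]
   → C = (37/9, -44/9)
3. A_x = 21  [AE · CD = 874/9 ∩ 2·signedArea(ACB) = -184]
4. A_y = 6  [AE · CD = 874/9 ∩ 2·signedArea(ACB) = -184]
   → A = (21, 6)

A = (21, 6)
C = (37/9, -44/9)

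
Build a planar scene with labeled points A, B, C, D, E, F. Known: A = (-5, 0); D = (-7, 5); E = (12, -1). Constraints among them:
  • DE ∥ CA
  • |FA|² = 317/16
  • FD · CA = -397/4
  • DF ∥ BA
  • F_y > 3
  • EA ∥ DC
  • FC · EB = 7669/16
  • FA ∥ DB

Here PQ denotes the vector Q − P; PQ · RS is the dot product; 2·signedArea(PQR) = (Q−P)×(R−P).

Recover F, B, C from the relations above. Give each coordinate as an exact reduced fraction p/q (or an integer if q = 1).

B = (-39/4, 3/2)
C = (-24, 6)
F = (-9/4, 7/2)

1. C_x = -24  [DE ∥ CA ∩ EA ∥ DC]
2. C_y = 6  [DE ∥ CA ∩ EA ∥ DC]
   → C = (-24, 6)
3. F_x = -9/4  [line -19·x + 6·y + -255/4 = 0 ∩ |FA|² = 317/16]
4. F_y = 7/2  [line -19·x + 6·y + -255/4 = 0 ∩ |FA|² = 317/16]
   → F = (-9/4, 7/2)
5. B_x = -39/4  [DF ∥ BA ∩ FA ∥ DB]
6. B_y = 3/2  [DF ∥ BA ∩ FA ∥ DB]
   → B = (-39/4, 3/2)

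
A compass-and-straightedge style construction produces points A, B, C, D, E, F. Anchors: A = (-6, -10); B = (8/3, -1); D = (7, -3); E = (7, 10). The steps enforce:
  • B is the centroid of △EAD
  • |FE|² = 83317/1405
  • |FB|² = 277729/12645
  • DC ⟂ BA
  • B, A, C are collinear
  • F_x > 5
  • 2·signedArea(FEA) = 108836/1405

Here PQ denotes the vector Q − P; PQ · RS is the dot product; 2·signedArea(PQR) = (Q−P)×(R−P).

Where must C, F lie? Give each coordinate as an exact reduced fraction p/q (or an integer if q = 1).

1. C_x = 5272/1405  [B, A, C are collinear ∩ DC ⟂ BA]
2. C_y = 179/1405  [B, A, C are collinear ∩ DC ⟂ BA]
   → C = (5272/1405, 179/1405)
3. F_x = 8314/1405  [line 20·x + -13·y + -122886/1405 = 0 ∩ |FB|² = 277729/12645]
4. F_y = 3338/1405  [line 20·x + -13·y + -122886/1405 = 0 ∩ |FB|² = 277729/12645]
   → F = (8314/1405, 3338/1405)

C = (5272/1405, 179/1405)
F = (8314/1405, 3338/1405)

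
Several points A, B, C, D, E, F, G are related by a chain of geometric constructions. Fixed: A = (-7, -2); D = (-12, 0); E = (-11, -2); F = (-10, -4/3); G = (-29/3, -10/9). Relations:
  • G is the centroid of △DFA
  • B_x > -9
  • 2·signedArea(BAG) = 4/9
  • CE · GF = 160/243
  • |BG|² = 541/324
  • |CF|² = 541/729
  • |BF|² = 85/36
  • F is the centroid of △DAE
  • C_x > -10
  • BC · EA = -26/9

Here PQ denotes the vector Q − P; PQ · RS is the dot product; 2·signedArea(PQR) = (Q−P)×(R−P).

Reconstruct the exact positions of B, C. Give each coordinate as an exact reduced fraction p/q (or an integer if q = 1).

1. B_x = -17/2  [line -8/9·x + -8/3·y + -12 = 0 ∩ |BF|² = 85/36]
2. B_y = -5/3  [line -8/9·x + -8/3·y + -12 = 0 ∩ |BF|² = 85/36]
   → B = (-17/2, -5/3)
3. C_x = -83/9  [BC · EA = -26/9 ∩ CE · GF = 160/243]
4. C_y = -46/27  [BC · EA = -26/9 ∩ CE · GF = 160/243]
   → C = (-83/9, -46/27)

B = (-17/2, -5/3)
C = (-83/9, -46/27)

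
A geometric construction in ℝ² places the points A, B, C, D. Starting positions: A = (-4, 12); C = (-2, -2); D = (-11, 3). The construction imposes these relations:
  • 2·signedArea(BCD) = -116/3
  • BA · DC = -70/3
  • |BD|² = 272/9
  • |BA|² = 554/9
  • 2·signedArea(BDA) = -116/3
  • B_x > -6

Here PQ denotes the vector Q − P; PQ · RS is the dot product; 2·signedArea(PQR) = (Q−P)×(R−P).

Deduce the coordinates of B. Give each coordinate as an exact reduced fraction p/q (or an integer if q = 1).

1. B_x = -17/3  [BA · DC = -70/3 ∩ 2·signedArea(BCD) = -116/3]
2. B_y = 13/3  [BA · DC = -70/3 ∩ 2·signedArea(BCD) = -116/3]
   → B = (-17/3, 13/3)

B = (-17/3, 13/3)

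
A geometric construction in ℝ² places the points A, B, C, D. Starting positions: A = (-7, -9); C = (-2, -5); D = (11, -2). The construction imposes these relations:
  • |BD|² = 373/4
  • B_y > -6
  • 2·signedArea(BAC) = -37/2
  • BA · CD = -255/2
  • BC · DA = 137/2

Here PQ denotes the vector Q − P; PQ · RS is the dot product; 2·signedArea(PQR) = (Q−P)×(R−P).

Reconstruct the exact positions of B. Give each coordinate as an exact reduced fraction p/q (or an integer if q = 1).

1. B_x = 2  [BC · DA = 137/2 ∩ 2·signedArea(BAC) = -37/2]
2. B_y = -11/2  [BC · DA = 137/2 ∩ 2·signedArea(BAC) = -37/2]
   → B = (2, -11/2)

B = (2, -11/2)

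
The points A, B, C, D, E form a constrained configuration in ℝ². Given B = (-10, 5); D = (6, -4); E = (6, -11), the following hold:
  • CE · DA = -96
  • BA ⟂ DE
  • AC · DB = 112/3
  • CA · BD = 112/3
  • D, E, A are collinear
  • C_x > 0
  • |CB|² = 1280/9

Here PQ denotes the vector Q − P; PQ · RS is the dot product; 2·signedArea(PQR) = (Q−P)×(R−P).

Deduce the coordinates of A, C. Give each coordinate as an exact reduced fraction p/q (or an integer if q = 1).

1. A_x = 6  [D, E, A are collinear ∩ BA ⟂ DE]
2. A_y = 5  [D, E, A are collinear ∩ BA ⟂ DE]
   → A = (6, 5)
3. C_x = 2/3  [CA · BD = 112/3 ∩ CE · DA = -96]
4. C_y = -1/3  [CA · BD = 112/3 ∩ CE · DA = -96]
   → C = (2/3, -1/3)

A = (6, 5)
C = (2/3, -1/3)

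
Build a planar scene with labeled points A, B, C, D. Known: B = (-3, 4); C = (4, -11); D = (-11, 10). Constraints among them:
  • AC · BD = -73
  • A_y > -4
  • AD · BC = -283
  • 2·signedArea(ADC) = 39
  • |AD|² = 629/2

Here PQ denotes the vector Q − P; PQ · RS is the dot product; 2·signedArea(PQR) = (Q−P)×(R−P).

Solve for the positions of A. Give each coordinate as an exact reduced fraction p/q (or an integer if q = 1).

A = (1/2, -7/2)

1. A_x = 1/2  [AD · BC = -283 ∩ 2·signedArea(ADC) = 39]
2. A_y = -7/2  [AD · BC = -283 ∩ 2·signedArea(ADC) = 39]
   → A = (1/2, -7/2)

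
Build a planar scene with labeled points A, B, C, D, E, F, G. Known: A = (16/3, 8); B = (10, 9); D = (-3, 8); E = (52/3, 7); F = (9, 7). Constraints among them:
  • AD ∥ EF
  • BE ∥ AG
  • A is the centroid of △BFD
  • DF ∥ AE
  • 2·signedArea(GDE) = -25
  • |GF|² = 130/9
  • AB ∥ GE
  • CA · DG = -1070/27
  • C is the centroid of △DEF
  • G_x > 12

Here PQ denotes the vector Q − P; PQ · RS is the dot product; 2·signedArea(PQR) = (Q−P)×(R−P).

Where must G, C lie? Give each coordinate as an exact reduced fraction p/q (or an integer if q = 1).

1. G_x = 38/3  [AB ∥ GE ∩ BE ∥ AG]
2. G_y = 6  [AB ∥ GE ∩ BE ∥ AG]
   → G = (38/3, 6)
3. C_x = 70/9  [C is the centroid of △DEF]
4. C_y = 22/3  [C is the centroid of △DEF]
   → C = (70/9, 22/3)

C = (70/9, 22/3)
G = (38/3, 6)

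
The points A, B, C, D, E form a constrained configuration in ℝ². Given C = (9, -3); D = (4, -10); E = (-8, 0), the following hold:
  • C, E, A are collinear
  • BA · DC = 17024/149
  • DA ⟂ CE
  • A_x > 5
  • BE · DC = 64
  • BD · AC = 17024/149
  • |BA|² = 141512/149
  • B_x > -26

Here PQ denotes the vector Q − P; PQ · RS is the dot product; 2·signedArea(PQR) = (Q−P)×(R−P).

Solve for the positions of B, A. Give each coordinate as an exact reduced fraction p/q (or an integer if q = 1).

1. A_x = 797/149  [C, E, A are collinear ∩ DA ⟂ CE]
2. A_y = -351/149  [C, E, A are collinear ∩ DA ⟂ CE]
   → A = (797/149, -351/149)
3. B_x = -25  [BE · DC = 64 ∩ BD · AC = 17024/149]
4. B_y = 3  [BE · DC = 64 ∩ BD · AC = 17024/149]
   → B = (-25, 3)

A = (797/149, -351/149)
B = (-25, 3)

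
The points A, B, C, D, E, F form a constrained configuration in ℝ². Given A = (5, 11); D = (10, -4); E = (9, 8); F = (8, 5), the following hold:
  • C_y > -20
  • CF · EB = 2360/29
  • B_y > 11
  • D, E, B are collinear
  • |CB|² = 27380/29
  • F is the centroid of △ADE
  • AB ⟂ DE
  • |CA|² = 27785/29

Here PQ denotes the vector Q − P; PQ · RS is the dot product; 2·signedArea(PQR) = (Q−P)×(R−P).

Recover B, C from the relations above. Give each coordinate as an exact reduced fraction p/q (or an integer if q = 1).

B = (253/29, 328/29)
C = (327/29, -560/29)

1. B_x = 253/29  [D, E, B are collinear ∩ AB ⟂ DE]
2. B_y = 328/29  [D, E, B are collinear ∩ AB ⟂ DE]
   → B = (253/29, 328/29)
3. C_x = 327/29  [line 8/29·x + -96/29·y + -1944/29 = 0 ∩ |CB|² = 27380/29]
4. C_y = -560/29  [line 8/29·x + -96/29·y + -1944/29 = 0 ∩ |CB|² = 27380/29]
   → C = (327/29, -560/29)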